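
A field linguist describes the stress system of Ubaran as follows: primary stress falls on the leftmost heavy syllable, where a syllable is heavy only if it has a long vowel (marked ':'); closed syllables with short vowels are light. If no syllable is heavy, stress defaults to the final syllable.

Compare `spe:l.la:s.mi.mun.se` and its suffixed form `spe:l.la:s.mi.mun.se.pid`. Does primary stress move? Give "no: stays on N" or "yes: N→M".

no: stays on 1

Base `spe:l.la:s.mi.mun.se` (5 syllables):
  Weights: 1 spe:l H, 2 la:s H, 3 mi L, 4 mun L, 5 se L.
  Heavy syllables in the domain: 1, 2. The leftmost is syllable 1 (spe:l).
  → primary stress on syllable 1.
Suffixed `spe:l.la:s.mi.mun.se.pid` (6 syllables):
  Weights: 1 spe:l H, 2 la:s H, 3 mi L, 4 mun L, 5 se L, 6 pid L.
  Heavy syllables in the domain: 1, 2. The leftmost is syllable 1 (spe:l).
  → primary stress on syllable 1.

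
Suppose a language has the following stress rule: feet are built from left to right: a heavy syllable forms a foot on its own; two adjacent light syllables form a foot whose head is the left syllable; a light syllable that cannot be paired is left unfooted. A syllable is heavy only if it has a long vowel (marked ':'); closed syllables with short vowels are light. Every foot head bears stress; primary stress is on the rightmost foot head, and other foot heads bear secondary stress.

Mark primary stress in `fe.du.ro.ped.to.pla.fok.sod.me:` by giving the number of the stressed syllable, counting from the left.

Weights: 1 fe L, 2 du L, 3 ro L, 4 ped L, 5 to L, 6 pla L, 7 fok L, 8 sod L, 9 me: H.
Parse left to right (heavy = foot alone; LL = one foot; stranded L unfooted): (ˈfe.du) (ˈro.ped) (ˈto.pla) (ˈfok.sod) (ˈme:).
Foot heads: 1, 3, 5, 7, 9.
Primary stress on the rightmost head = syllable 9.
Primary stress: syllable 9 → fe.du.ro.ped.to.pla.fok.sod.ˈme:.

9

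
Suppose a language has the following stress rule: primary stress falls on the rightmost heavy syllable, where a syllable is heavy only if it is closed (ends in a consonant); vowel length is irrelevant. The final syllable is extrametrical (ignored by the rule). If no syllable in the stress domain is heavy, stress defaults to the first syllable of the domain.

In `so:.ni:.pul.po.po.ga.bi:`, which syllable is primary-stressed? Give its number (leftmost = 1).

3

The final syllable (7, bi:) is extrametrical; the stress domain is syllables 1–6.
Weights: 1 so: L, 2 ni: L, 3 pul H, 4 po L, 5 po L, 6 ga L.
Heavy syllables in the domain: 3. The rightmost is syllable 3 (pul).
Primary stress: syllable 3 → so:.ni:.ˈpul.po.po.ga.bi:.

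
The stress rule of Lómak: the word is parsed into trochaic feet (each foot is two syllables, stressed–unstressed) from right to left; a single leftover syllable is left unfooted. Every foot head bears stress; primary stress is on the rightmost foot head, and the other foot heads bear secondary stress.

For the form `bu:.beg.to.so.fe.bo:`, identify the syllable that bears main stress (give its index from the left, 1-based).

Parse right to left into trochaic (ˈσσ) feet: (ˈbu:.beg) (ˈto.so) (ˈfe.bo:).
Foot heads (stressed positions): 1, 3, 5.
End Rule Rightmost: primary stress on the rightmost head = syllable 5.
Primary stress: syllable 5 → bu:.beg.to.so.ˈfe.bo:.

5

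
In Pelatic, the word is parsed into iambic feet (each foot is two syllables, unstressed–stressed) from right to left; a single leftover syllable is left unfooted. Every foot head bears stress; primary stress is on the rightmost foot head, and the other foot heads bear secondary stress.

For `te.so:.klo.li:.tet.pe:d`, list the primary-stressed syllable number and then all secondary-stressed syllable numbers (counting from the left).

Parse right to left into iambic (σˈσ) feet: (te.ˈso:) (klo.ˈli:) (tet.ˈpe:d).
Foot heads (stressed positions): 2, 4, 6.
End Rule Rightmost: primary stress on the rightmost head = syllable 6.
Secondary stress on 2, 4: te.ˌso:.klo.ˌli:.tet.ˈpe:d.

primary 6, secondary 2, 4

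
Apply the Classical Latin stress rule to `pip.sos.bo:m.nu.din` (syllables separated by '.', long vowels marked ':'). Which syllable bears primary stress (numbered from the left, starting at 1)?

Classical Latin: stress the penult if heavy (long vowel or closed), else the antepenult.
Weights: 3 bo:m H, 4 nu L, 5 din H.
The penult (syllable 4, nu) is light, so stress falls on the antepenult (syllable 3, bo:m).
Stress on syllable 3: pip.sos.ˈbo:m.nu.din.

3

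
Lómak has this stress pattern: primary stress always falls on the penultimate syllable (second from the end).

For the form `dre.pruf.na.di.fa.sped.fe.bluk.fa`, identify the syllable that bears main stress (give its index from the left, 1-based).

8

The word has 9 syllables; the penultimate syllable (second from the end) is syllable 8 (bluk).
Primary stress: syllable 8 → dre.pruf.na.di.fa.sped.fe.ˈbluk.fa.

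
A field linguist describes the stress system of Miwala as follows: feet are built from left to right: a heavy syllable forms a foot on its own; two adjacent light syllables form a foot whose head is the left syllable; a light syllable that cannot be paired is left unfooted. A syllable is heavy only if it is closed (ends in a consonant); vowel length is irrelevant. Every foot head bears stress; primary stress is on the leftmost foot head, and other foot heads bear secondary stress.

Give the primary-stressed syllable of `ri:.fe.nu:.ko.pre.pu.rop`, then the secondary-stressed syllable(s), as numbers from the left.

primary 1, secondary 3, 5, 7

Weights: 1 ri: L, 2 fe L, 3 nu: L, 4 ko L, 5 pre L, 6 pu L, 7 rop H.
Parse left to right (heavy = foot alone; LL = one foot; stranded L unfooted): (ˈri:.fe) (ˈnu:.ko) (ˈpre.pu) (ˈrop).
Foot heads: 1, 3, 5, 7.
Primary stress on the leftmost head = syllable 1.
Secondary stress on 3, 5, 7: ˈri:.fe.ˌnu:.ko.ˌpre.pu.ˌrop.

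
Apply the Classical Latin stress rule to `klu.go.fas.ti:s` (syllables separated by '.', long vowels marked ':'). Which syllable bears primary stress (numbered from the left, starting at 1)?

Classical Latin: stress the penult if heavy (long vowel or closed), else the antepenult.
Weights: 2 go L, 3 fas H, 4 ti:s H.
The penult (syllable 3, fas) is heavy, so it takes stress.
Stress on syllable 3: klu.go.ˈfas.ti:s.

3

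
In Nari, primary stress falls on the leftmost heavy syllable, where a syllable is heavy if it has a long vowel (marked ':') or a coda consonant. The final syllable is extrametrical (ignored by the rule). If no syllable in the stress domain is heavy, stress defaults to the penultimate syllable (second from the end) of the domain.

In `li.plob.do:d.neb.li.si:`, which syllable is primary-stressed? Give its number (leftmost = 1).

2

The final syllable (6, si:) is extrametrical; the stress domain is syllables 1–5.
Weights: 1 li L, 2 plob H, 3 do:d H, 4 neb H, 5 li L.
Heavy syllables in the domain: 2, 3, 4. The leftmost is syllable 2 (plob).
Primary stress: syllable 2 → li.ˈplob.do:d.neb.li.si:.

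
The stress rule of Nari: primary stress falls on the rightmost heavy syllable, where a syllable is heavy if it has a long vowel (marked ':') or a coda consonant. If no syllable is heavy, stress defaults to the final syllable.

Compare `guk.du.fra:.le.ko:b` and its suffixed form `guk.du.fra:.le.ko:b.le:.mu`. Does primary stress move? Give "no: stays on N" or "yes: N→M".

Base `guk.du.fra:.le.ko:b` (5 syllables):
  Weights: 1 guk H, 2 du L, 3 fra: H, 4 le L, 5 ko:b H.
  Heavy syllables in the domain: 1, 3, 5. The rightmost is syllable 5 (ko:b).
  → primary stress on syllable 5.
Suffixed `guk.du.fra:.le.ko:b.le:.mu` (7 syllables):
  Weights: 1 guk H, 2 du L, 3 fra: H, 4 le L, 5 ko:b H, 6 le: H, 7 mu L.
  Heavy syllables in the domain: 1, 3, 5, 6. The rightmost is syllable 6 (le:).
  → primary stress on syllable 6.

yes: 5→6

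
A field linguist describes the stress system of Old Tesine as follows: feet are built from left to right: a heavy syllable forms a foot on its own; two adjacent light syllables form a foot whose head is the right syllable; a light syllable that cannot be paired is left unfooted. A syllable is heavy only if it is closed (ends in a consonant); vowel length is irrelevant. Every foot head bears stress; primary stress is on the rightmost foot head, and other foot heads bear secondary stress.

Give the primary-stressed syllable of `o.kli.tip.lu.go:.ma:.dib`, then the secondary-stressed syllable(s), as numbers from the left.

primary 7, secondary 2, 3, 5

Weights: 1 o L, 2 kli L, 3 tip H, 4 lu L, 5 go: L, 6 ma: L, 7 dib H.
Parse left to right (heavy = foot alone; LL = one foot; stranded L unfooted): (o.ˈkli) (ˈtip) (lu.ˈgo:) ma: (ˈdib).
Foot heads: 2, 3, 5, 7.
Primary stress on the rightmost head = syllable 7.
Secondary stress on 2, 3, 5: o.ˌkli.ˌtip.lu.ˌgo:.ma:.ˈdib.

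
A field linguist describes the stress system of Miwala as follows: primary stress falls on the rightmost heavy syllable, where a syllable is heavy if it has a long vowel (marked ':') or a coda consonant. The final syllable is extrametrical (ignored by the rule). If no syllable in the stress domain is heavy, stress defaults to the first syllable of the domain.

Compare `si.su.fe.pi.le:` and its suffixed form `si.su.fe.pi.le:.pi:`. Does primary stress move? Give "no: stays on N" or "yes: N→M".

Base `si.su.fe.pi.le:` (5 syllables):
  The final syllable (5, le:) is extrametrical; the stress domain is syllables 1–4.
  Weights: 1 si L, 2 su L, 3 fe L, 4 pi L.
  No heavy syllable in the domain; default to the first syllable of the domain = syllable 1.
  → primary stress on syllable 1.
Suffixed `si.su.fe.pi.le:.pi:` (6 syllables):
  The final syllable (6, pi:) is extrametrical; the stress domain is syllables 1–5.
  Weights: 1 si L, 2 su L, 3 fe L, 4 pi L, 5 le: H.
  Heavy syllables in the domain: 5. The rightmost is syllable 5 (le:).
  → primary stress on syllable 5.

yes: 1→5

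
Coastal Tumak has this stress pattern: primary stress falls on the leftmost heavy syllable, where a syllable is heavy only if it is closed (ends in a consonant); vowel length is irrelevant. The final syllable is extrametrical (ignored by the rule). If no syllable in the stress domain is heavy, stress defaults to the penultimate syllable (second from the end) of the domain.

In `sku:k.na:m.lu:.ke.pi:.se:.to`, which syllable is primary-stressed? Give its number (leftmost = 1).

1

The final syllable (7, to) is extrametrical; the stress domain is syllables 1–6.
Weights: 1 sku:k H, 2 na:m H, 3 lu: L, 4 ke L, 5 pi: L, 6 se: L.
Heavy syllables in the domain: 1, 2. The leftmost is syllable 1 (sku:k).
Primary stress: syllable 1 → ˈsku:k.na:m.lu:.ke.pi:.se:.to.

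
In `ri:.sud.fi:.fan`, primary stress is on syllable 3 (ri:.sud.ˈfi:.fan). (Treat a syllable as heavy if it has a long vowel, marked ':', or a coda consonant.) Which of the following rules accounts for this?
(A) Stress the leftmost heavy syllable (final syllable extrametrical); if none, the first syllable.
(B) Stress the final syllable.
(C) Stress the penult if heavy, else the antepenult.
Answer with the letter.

Rule A → syllable 1 (observed: 3).
Rule B → syllable 4 (observed: 3).
Rule C → syllable 3 ✓.

C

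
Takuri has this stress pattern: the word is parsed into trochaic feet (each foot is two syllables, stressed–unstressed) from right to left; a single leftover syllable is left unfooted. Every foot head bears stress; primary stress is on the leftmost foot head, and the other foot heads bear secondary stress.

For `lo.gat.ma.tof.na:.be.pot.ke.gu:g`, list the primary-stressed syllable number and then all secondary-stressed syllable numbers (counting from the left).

primary 2, secondary 4, 6, 8

Parse right to left into trochaic (ˈσσ) feet: lo (ˈgat.ma) (ˈtof.na:) (ˈbe.pot) (ˈke.gu:g). Syllable 1 is left unfooted.
Foot heads (stressed positions): 2, 4, 6, 8.
End Rule Leftmost: primary stress on the leftmost head = syllable 2.
Secondary stress on 4, 6, 8: lo.ˈgat.ma.ˌtof.na:.ˌbe.pot.ˌke.gu:g.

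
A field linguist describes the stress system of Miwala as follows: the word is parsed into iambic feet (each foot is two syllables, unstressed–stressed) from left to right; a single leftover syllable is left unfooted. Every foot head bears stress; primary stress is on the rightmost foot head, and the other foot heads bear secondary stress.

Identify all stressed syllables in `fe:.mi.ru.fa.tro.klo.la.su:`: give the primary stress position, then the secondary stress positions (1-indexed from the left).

primary 8, secondary 2, 4, 6

Parse left to right into iambic (σˈσ) feet: (fe:.ˈmi) (ru.ˈfa) (tro.ˈklo) (la.ˈsu:).
Foot heads (stressed positions): 2, 4, 6, 8.
End Rule Rightmost: primary stress on the rightmost head = syllable 8.
Secondary stress on 2, 4, 6: fe:.ˌmi.ru.ˌfa.tro.ˌklo.la.ˈsu:.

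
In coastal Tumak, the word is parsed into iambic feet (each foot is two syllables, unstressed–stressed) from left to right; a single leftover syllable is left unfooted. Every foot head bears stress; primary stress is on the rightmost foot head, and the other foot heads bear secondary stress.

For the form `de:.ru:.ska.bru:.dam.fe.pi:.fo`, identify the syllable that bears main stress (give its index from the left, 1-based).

Parse left to right into iambic (σˈσ) feet: (de:.ˈru:) (ska.ˈbru:) (dam.ˈfe) (pi:.ˈfo).
Foot heads (stressed positions): 2, 4, 6, 8.
End Rule Rightmost: primary stress on the rightmost head = syllable 8.
Primary stress: syllable 8 → de:.ru:.ska.bru:.dam.fe.pi:.ˈfo.

8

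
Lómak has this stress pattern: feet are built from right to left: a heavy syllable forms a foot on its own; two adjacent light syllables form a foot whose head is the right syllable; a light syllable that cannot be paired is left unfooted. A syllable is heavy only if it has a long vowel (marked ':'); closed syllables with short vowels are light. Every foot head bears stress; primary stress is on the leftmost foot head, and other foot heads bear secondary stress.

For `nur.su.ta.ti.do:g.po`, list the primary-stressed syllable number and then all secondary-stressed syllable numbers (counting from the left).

Weights: 1 nur L, 2 su L, 3 ta L, 4 ti L, 5 do:g H, 6 po L.
Parse right to left (heavy = foot alone; LL = one foot; stranded L unfooted): (nur.ˈsu) (ta.ˈti) (ˈdo:g) po.
Foot heads: 2, 4, 5.
Primary stress on the leftmost head = syllable 2.
Secondary stress on 4, 5: nur.ˈsu.ta.ˌti.ˌdo:g.po.

primary 2, secondary 4, 5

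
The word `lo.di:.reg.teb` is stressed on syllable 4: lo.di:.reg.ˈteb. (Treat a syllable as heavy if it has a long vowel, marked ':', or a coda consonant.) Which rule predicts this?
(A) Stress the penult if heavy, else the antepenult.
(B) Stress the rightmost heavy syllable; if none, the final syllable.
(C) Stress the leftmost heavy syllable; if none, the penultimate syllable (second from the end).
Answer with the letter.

Rule A → syllable 3 (observed: 4).
Rule B → syllable 4 ✓.
Rule C → syllable 2 (observed: 4).

B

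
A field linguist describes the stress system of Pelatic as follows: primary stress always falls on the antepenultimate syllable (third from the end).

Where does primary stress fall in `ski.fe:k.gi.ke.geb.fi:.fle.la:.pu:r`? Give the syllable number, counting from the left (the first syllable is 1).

7

The word has 9 syllables; the antepenultimate syllable (third from the end) is syllable 7 (fle).
Primary stress: syllable 7 → ski.fe:k.gi.ke.geb.fi:.ˈfle.la:.pu:r.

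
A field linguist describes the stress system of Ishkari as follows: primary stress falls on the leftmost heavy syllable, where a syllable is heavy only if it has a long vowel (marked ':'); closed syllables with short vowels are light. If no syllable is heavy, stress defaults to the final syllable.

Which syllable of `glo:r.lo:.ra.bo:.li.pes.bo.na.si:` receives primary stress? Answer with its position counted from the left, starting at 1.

1

Weights: 1 glo:r H, 2 lo: H, 3 ra L, 4 bo: H, 5 li L, 6 pes L, 7 bo L, 8 na L, 9 si: H.
Heavy syllables in the domain: 1, 2, 4, 9. The leftmost is syllable 1 (glo:r).
Primary stress: syllable 1 → ˈglo:r.lo:.ra.bo:.li.pes.bo.na.si:.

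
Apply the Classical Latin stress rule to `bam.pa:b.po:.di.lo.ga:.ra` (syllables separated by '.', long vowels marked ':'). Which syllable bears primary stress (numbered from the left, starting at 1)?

6

Classical Latin: stress the penult if heavy (long vowel or closed), else the antepenult.
Weights: 5 lo L, 6 ga: H, 7 ra L.
The penult (syllable 6, ga:) is heavy, so it takes stress.
Stress on syllable 6: bam.pa:b.po:.di.lo.ˈga:.ra.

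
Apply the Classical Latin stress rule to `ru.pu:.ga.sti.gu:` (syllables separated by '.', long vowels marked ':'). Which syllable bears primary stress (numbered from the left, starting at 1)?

Classical Latin: stress the penult if heavy (long vowel or closed), else the antepenult.
Weights: 3 ga L, 4 sti L, 5 gu: H.
The penult (syllable 4, sti) is light, so stress falls on the antepenult (syllable 3, ga).
Stress on syllable 3: ru.pu:.ˈga.sti.gu:.

3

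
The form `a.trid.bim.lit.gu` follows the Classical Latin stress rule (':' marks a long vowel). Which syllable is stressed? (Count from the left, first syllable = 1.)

4

Classical Latin: stress the penult if heavy (long vowel or closed), else the antepenult.
Weights: 3 bim H, 4 lit H, 5 gu L.
The penult (syllable 4, lit) is heavy, so it takes stress.
Stress on syllable 4: a.trid.bim.ˈlit.gu.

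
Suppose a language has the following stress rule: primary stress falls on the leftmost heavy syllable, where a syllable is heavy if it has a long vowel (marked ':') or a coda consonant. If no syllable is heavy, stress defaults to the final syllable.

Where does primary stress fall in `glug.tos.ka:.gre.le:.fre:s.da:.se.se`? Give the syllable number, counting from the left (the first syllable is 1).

Weights: 1 glug H, 2 tos H, 3 ka: H, 4 gre L, 5 le: H, 6 fre:s H, 7 da: H, 8 se L, 9 se L.
Heavy syllables in the domain: 1, 2, 3, 5, 6, 7. The leftmost is syllable 1 (glug).
Primary stress: syllable 1 → ˈglug.tos.ka:.gre.le:.fre:s.da:.se.se.

1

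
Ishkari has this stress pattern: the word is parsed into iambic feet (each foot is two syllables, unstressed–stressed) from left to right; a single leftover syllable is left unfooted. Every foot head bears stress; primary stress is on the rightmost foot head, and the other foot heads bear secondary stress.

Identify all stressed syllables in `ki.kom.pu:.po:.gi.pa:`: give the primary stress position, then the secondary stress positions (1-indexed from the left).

Parse left to right into iambic (σˈσ) feet: (ki.ˈkom) (pu:.ˈpo:) (gi.ˈpa:).
Foot heads (stressed positions): 2, 4, 6.
End Rule Rightmost: primary stress on the rightmost head = syllable 6.
Secondary stress on 2, 4: ki.ˌkom.pu:.ˌpo:.gi.ˈpa:.

primary 6, secondary 2, 4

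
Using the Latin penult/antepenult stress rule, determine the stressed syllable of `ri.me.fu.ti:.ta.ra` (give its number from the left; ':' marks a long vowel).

Classical Latin: stress the penult if heavy (long vowel or closed), else the antepenult.
Weights: 4 ti: H, 5 ta L, 6 ra L.
The penult (syllable 5, ta) is light, so stress falls on the antepenult (syllable 4, ti:).
Stress on syllable 4: ri.me.fu.ˈti:.ta.ra.

4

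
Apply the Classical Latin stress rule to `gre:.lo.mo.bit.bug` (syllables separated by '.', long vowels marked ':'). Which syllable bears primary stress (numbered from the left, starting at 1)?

Classical Latin: stress the penult if heavy (long vowel or closed), else the antepenult.
Weights: 3 mo L, 4 bit H, 5 bug H.
The penult (syllable 4, bit) is heavy, so it takes stress.
Stress on syllable 4: gre:.lo.mo.ˈbit.bug.

4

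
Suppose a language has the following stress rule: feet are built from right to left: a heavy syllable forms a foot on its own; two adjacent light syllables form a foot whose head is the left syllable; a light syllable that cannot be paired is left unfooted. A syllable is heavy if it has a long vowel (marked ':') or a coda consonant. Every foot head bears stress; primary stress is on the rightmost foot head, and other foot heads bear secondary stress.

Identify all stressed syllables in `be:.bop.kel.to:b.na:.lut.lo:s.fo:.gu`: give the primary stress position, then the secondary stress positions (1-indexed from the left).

Weights: 1 be: H, 2 bop H, 3 kel H, 4 to:b H, 5 na: H, 6 lut H, 7 lo:s H, 8 fo: H, 9 gu L.
Parse right to left (heavy = foot alone; LL = one foot; stranded L unfooted): (ˈbe:) (ˈbop) (ˈkel) (ˈto:b) (ˈna:) (ˈlut) (ˈlo:s) (ˈfo:) gu.
Foot heads: 1, 2, 3, 4, 5, 6, 7, 8.
Primary stress on the rightmost head = syllable 8.
Secondary stress on 1, 2, 3, 4, 5, 6, 7: ˌbe:.ˌbop.ˌkel.ˌto:b.ˌna:.ˌlut.ˌlo:s.ˈfo:.gu.

primary 8, secondary 1, 2, 3, 4, 5, 6, 7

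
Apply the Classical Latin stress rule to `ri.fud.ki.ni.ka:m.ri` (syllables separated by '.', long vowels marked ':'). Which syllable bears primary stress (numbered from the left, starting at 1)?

Classical Latin: stress the penult if heavy (long vowel or closed), else the antepenult.
Weights: 4 ni L, 5 ka:m H, 6 ri L.
The penult (syllable 5, ka:m) is heavy, so it takes stress.
Stress on syllable 5: ri.fud.ki.ni.ˈka:m.ri.

5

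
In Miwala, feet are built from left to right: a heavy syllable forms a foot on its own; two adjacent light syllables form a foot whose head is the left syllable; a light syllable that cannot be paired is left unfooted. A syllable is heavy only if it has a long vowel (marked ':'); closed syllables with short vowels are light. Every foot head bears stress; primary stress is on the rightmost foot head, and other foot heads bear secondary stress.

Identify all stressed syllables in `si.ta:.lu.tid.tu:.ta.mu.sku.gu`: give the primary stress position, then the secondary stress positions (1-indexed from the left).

primary 8, secondary 2, 3, 5, 6

Weights: 1 si L, 2 ta: H, 3 lu L, 4 tid L, 5 tu: H, 6 ta L, 7 mu L, 8 sku L, 9 gu L.
Parse left to right (heavy = foot alone; LL = one foot; stranded L unfooted): si (ˈta:) (ˈlu.tid) (ˈtu:) (ˈta.mu) (ˈsku.gu).
Foot heads: 2, 3, 5, 6, 8.
Primary stress on the rightmost head = syllable 8.
Secondary stress on 2, 3, 5, 6: si.ˌta:.ˌlu.tid.ˌtu:.ˌta.mu.ˈsku.gu.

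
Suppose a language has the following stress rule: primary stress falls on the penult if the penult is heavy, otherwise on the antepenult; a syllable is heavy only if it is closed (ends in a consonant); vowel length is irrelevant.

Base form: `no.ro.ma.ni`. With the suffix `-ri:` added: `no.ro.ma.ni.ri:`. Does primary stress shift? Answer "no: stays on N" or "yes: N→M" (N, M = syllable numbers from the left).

yes: 2→3

Base `no.ro.ma.ni` (4 syllables):
  Weights: 2 ro L, 3 ma L, 4 ni L.
  The penult (syllable 3, ma) is light, so stress falls on the antepenult (syllable 2, ro).
  → primary stress on syllable 2.
Suffixed `no.ro.ma.ni.ri:` (5 syllables):
  Weights: 3 ma L, 4 ni L, 5 ri: L.
  The penult (syllable 4, ni) is light, so stress falls on the antepenult (syllable 3, ma).
  → primary stress on syllable 3.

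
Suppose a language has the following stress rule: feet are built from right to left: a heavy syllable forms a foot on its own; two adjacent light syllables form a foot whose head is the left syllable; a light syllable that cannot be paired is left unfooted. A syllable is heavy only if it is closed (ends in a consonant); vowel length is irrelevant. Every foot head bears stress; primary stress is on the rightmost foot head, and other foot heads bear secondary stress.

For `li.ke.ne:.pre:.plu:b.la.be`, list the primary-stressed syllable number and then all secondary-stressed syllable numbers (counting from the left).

primary 6, secondary 1, 3, 5

Weights: 1 li L, 2 ke L, 3 ne: L, 4 pre: L, 5 plu:b H, 6 la L, 7 be L.
Parse right to left (heavy = foot alone; LL = one foot; stranded L unfooted): (ˈli.ke) (ˈne:.pre:) (ˈplu:b) (ˈla.be).
Foot heads: 1, 3, 5, 6.
Primary stress on the rightmost head = syllable 6.
Secondary stress on 1, 3, 5: ˌli.ke.ˌne:.pre:.ˌplu:b.ˈla.be.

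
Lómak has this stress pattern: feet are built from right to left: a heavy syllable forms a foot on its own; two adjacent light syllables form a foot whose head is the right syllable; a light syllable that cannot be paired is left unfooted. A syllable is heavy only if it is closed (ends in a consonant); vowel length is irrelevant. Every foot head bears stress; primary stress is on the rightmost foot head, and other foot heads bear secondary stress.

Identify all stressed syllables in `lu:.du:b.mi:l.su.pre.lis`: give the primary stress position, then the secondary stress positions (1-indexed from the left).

primary 6, secondary 2, 3, 5

Weights: 1 lu: L, 2 du:b H, 3 mi:l H, 4 su L, 5 pre L, 6 lis H.
Parse right to left (heavy = foot alone; LL = one foot; stranded L unfooted): lu: (ˈdu:b) (ˈmi:l) (su.ˈpre) (ˈlis).
Foot heads: 2, 3, 5, 6.
Primary stress on the rightmost head = syllable 6.
Secondary stress on 2, 3, 5: lu:.ˌdu:b.ˌmi:l.su.ˌpre.ˈlis.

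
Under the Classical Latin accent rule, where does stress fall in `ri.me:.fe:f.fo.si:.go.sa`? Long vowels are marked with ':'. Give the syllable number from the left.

Classical Latin: stress the penult if heavy (long vowel or closed), else the antepenult.
Weights: 5 si: H, 6 go L, 7 sa L.
The penult (syllable 6, go) is light, so stress falls on the antepenult (syllable 5, si:).
Stress on syllable 5: ri.me:.fe:f.fo.ˈsi:.go.sa.

5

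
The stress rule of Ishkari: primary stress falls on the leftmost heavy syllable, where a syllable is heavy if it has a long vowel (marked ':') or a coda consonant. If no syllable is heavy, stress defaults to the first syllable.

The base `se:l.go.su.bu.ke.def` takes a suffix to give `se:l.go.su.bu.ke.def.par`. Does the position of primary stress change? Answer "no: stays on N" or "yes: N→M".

no: stays on 1

Base `se:l.go.su.bu.ke.def` (6 syllables):
  Weights: 1 se:l H, 2 go L, 3 su L, 4 bu L, 5 ke L, 6 def H.
  Heavy syllables in the domain: 1, 6. The leftmost is syllable 1 (se:l).
  → primary stress on syllable 1.
Suffixed `se:l.go.su.bu.ke.def.par` (7 syllables):
  Weights: 1 se:l H, 2 go L, 3 su L, 4 bu L, 5 ke L, 6 def H, 7 par H.
  Heavy syllables in the domain: 1, 6, 7. The leftmost is syllable 1 (se:l).
  → primary stress on syllable 1.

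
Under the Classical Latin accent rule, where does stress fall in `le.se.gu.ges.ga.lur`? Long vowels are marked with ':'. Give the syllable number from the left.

4

Classical Latin: stress the penult if heavy (long vowel or closed), else the antepenult.
Weights: 4 ges H, 5 ga L, 6 lur H.
The penult (syllable 5, ga) is light, so stress falls on the antepenult (syllable 4, ges).
Stress on syllable 4: le.se.gu.ˈges.ga.lur.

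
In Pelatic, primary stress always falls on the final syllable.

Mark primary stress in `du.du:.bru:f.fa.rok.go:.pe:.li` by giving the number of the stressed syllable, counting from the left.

8

The word has 8 syllables; the final syllable is syllable 8 (li).
Primary stress: syllable 8 → du.du:.bru:f.fa.rok.go:.pe:.ˈli.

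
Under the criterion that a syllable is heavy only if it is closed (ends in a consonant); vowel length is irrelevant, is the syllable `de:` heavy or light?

light

`de:`: long vowel, open (no coda). Open (no coda) → light.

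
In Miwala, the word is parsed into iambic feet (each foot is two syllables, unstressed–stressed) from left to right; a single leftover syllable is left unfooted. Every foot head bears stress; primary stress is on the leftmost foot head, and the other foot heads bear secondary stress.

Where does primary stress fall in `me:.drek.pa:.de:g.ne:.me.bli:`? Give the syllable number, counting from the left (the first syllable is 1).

Parse left to right into iambic (σˈσ) feet: (me:.ˈdrek) (pa:.ˈde:g) (ne:.ˈme) bli:. Syllable 7 is left unfooted.
Foot heads (stressed positions): 2, 4, 6.
End Rule Leftmost: primary stress on the leftmost head = syllable 2.
Primary stress: syllable 2 → me:.ˈdrek.pa:.de:g.ne:.me.bli:.

2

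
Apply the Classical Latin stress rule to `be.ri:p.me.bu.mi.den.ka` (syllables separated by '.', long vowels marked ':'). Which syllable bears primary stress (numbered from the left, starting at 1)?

6

Classical Latin: stress the penult if heavy (long vowel or closed), else the antepenult.
Weights: 5 mi L, 6 den H, 7 ka L.
The penult (syllable 6, den) is heavy, so it takes stress.
Stress on syllable 6: be.ri:p.me.bu.mi.ˈden.ka.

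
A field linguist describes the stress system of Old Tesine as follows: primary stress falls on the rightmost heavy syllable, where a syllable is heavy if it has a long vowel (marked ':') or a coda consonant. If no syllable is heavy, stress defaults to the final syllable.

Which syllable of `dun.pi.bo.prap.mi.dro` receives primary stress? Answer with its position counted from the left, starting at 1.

Weights: 1 dun H, 2 pi L, 3 bo L, 4 prap H, 5 mi L, 6 dro L.
Heavy syllables in the domain: 1, 4. The rightmost is syllable 4 (prap).
Primary stress: syllable 4 → dun.pi.bo.ˈprap.mi.dro.

4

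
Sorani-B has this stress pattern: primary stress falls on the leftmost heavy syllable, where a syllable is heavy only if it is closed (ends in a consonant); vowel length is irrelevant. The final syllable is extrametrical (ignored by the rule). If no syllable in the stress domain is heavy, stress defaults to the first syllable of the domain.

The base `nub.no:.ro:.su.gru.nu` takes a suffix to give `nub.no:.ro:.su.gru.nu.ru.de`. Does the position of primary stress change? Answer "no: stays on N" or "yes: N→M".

no: stays on 1

Base `nub.no:.ro:.su.gru.nu` (6 syllables):
  The final syllable (6, nu) is extrametrical; the stress domain is syllables 1–5.
  Weights: 1 nub H, 2 no: L, 3 ro: L, 4 su L, 5 gru L.
  Heavy syllables in the domain: 1. The leftmost is syllable 1 (nub).
  → primary stress on syllable 1.
Suffixed `nub.no:.ro:.su.gru.nu.ru.de` (8 syllables):
  The final syllable (8, de) is extrametrical; the stress domain is syllables 1–7.
  Weights: 1 nub H, 2 no: L, 3 ro: L, 4 su L, 5 gru L, 6 nu L, 7 ru L.
  Heavy syllables in the domain: 1. The leftmost is syllable 1 (nub).
  → primary stress on syllable 1.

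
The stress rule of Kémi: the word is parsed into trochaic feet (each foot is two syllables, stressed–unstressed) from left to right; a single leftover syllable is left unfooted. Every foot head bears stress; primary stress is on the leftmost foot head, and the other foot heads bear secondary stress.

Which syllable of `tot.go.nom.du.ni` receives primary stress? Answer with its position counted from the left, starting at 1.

Parse left to right into trochaic (ˈσσ) feet: (ˈtot.go) (ˈnom.du) ni. Syllable 5 is left unfooted.
Foot heads (stressed positions): 1, 3.
End Rule Leftmost: primary stress on the leftmost head = syllable 1.
Primary stress: syllable 1 → ˈtot.go.nom.du.ni.

1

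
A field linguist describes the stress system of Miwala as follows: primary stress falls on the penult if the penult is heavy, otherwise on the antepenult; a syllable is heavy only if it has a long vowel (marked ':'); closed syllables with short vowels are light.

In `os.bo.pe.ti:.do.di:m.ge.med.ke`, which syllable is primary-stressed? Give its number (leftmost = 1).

7

Weights: 7 ge L, 8 med L, 9 ke L.
The penult (syllable 8, med) is light, so stress falls on the antepenult (syllable 7, ge).
Primary stress: syllable 7 → os.bo.pe.ti:.do.di:m.ˈge.med.ke.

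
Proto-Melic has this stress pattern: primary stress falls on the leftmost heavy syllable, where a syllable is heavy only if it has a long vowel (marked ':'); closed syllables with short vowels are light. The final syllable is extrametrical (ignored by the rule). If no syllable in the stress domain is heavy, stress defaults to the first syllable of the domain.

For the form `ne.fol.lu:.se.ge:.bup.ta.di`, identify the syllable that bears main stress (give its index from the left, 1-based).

3

The final syllable (8, di) is extrametrical; the stress domain is syllables 1–7.
Weights: 1 ne L, 2 fol L, 3 lu: H, 4 se L, 5 ge: H, 6 bup L, 7 ta L.
Heavy syllables in the domain: 3, 5. The leftmost is syllable 3 (lu:).
Primary stress: syllable 3 → ne.fol.ˈlu:.se.ge:.bup.ta.di.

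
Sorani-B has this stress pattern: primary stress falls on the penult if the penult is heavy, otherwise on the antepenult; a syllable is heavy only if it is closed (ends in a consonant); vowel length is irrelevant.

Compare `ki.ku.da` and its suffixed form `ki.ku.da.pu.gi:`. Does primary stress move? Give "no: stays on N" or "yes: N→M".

Base `ki.ku.da` (3 syllables):
  Weights: 1 ki L, 2 ku L, 3 da L.
  The penult (syllable 2, ku) is light, so stress falls on the antepenult (syllable 1, ki).
  → primary stress on syllable 1.
Suffixed `ki.ku.da.pu.gi:` (5 syllables):
  Weights: 3 da L, 4 pu L, 5 gi: L.
  The penult (syllable 4, pu) is light, so stress falls on the antepenult (syllable 3, da).
  → primary stress on syllable 3.

yes: 1→3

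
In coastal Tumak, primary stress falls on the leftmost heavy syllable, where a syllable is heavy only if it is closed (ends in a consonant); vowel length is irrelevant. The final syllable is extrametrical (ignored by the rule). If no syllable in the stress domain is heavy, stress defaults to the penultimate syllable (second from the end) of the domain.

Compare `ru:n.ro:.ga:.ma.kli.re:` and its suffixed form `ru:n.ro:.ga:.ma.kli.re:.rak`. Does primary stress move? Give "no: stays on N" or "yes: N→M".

no: stays on 1

Base `ru:n.ro:.ga:.ma.kli.re:` (6 syllables):
  The final syllable (6, re:) is extrametrical; the stress domain is syllables 1–5.
  Weights: 1 ru:n H, 2 ro: L, 3 ga: L, 4 ma L, 5 kli L.
  Heavy syllables in the domain: 1. The leftmost is syllable 1 (ru:n).
  → primary stress on syllable 1.
Suffixed `ru:n.ro:.ga:.ma.kli.re:.rak` (7 syllables):
  The final syllable (7, rak) is extrametrical; the stress domain is syllables 1–6.
  Weights: 1 ru:n H, 2 ro: L, 3 ga: L, 4 ma L, 5 kli L, 6 re: L.
  Heavy syllables in the domain: 1. The leftmost is syllable 1 (ru:n).
  → primary stress on syllable 1.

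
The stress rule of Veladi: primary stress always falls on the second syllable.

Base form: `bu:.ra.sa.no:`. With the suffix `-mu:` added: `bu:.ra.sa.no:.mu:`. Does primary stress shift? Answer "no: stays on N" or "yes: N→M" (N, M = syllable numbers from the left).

Base `bu:.ra.sa.no:` (4 syllables):
  The word has 4 syllables; the second syllable is syllable 2 (ra).
  → primary stress on syllable 2.
Suffixed `bu:.ra.sa.no:.mu:` (5 syllables):
  The word has 5 syllables; the second syllable is syllable 2 (ra).
  → primary stress on syllable 2.

no: stays on 2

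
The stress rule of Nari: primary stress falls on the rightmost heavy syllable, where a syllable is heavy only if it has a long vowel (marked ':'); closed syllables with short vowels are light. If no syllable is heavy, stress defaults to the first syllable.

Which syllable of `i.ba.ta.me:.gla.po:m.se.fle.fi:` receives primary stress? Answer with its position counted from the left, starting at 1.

9

Weights: 1 i L, 2 ba L, 3 ta L, 4 me: H, 5 gla L, 6 po:m H, 7 se L, 8 fle L, 9 fi: H.
Heavy syllables in the domain: 4, 6, 9. The rightmost is syllable 9 (fi:).
Primary stress: syllable 9 → i.ba.ta.me:.gla.po:m.se.fle.ˈfi:.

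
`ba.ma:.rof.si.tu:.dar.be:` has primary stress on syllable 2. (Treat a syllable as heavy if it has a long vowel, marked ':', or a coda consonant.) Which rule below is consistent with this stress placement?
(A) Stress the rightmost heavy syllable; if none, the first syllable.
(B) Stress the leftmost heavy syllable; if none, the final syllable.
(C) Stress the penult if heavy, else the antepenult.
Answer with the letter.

B

Rule A → syllable 7 (observed: 2).
Rule B → syllable 2 ✓.
Rule C → syllable 6 (observed: 2).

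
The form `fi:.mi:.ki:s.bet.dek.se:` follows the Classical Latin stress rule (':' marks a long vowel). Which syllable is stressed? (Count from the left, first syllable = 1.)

Classical Latin: stress the penult if heavy (long vowel or closed), else the antepenult.
Weights: 4 bet H, 5 dek H, 6 se: H.
The penult (syllable 5, dek) is heavy, so it takes stress.
Stress on syllable 5: fi:.mi:.ki:s.bet.ˈdek.se:.

5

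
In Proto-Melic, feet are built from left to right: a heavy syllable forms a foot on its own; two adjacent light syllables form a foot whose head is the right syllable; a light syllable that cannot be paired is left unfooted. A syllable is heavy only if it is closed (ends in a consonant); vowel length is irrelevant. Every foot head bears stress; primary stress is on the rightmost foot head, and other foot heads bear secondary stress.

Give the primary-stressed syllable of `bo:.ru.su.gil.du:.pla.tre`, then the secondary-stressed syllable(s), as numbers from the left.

primary 6, secondary 2, 4

Weights: 1 bo: L, 2 ru L, 3 su L, 4 gil H, 5 du: L, 6 pla L, 7 tre L.
Parse left to right (heavy = foot alone; LL = one foot; stranded L unfooted): (bo:.ˈru) su (ˈgil) (du:.ˈpla) tre.
Foot heads: 2, 4, 6.
Primary stress on the rightmost head = syllable 6.
Secondary stress on 2, 4: bo:.ˌru.su.ˌgil.du:.ˈpla.tre.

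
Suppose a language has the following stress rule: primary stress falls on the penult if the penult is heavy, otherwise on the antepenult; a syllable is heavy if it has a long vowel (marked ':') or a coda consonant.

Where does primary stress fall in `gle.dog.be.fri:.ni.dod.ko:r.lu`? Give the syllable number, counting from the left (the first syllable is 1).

7

Weights: 6 dod H, 7 ko:r H, 8 lu L.
The penult (syllable 7, ko:r) is heavy, so it takes stress.
Primary stress: syllable 7 → gle.dog.be.fri:.ni.dod.ˈko:r.lu.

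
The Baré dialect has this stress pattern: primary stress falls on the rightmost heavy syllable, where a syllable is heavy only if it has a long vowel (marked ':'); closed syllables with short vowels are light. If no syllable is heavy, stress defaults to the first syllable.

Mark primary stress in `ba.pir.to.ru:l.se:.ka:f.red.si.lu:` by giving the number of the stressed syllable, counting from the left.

9

Weights: 1 ba L, 2 pir L, 3 to L, 4 ru:l H, 5 se: H, 6 ka:f H, 7 red L, 8 si L, 9 lu: H.
Heavy syllables in the domain: 4, 5, 6, 9. The rightmost is syllable 9 (lu:).
Primary stress: syllable 9 → ba.pir.to.ru:l.se:.ka:f.red.si.ˈlu:.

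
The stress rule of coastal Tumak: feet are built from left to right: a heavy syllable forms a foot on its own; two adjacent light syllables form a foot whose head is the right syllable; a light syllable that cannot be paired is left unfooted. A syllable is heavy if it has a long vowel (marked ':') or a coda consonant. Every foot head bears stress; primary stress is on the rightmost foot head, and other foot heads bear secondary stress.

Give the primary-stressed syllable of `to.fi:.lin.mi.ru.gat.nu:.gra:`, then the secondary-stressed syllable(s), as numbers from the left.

primary 8, secondary 2, 3, 5, 6, 7

Weights: 1 to L, 2 fi: H, 3 lin H, 4 mi L, 5 ru L, 6 gat H, 7 nu: H, 8 gra: H.
Parse left to right (heavy = foot alone; LL = one foot; stranded L unfooted): to (ˈfi:) (ˈlin) (mi.ˈru) (ˈgat) (ˈnu:) (ˈgra:).
Foot heads: 2, 3, 5, 6, 7, 8.
Primary stress on the rightmost head = syllable 8.
Secondary stress on 2, 3, 5, 6, 7: to.ˌfi:.ˌlin.mi.ˌru.ˌgat.ˌnu:.ˈgra:.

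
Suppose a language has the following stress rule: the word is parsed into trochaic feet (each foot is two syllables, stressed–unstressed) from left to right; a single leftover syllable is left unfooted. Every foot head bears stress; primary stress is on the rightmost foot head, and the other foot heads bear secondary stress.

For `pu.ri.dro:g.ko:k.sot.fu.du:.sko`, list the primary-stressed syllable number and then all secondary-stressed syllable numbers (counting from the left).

Parse left to right into trochaic (ˈσσ) feet: (ˈpu.ri) (ˈdro:g.ko:k) (ˈsot.fu) (ˈdu:.sko).
Foot heads (stressed positions): 1, 3, 5, 7.
End Rule Rightmost: primary stress on the rightmost head = syllable 7.
Secondary stress on 1, 3, 5: ˌpu.ri.ˌdro:g.ko:k.ˌsot.fu.ˈdu:.sko.

primary 7, secondary 1, 3, 5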